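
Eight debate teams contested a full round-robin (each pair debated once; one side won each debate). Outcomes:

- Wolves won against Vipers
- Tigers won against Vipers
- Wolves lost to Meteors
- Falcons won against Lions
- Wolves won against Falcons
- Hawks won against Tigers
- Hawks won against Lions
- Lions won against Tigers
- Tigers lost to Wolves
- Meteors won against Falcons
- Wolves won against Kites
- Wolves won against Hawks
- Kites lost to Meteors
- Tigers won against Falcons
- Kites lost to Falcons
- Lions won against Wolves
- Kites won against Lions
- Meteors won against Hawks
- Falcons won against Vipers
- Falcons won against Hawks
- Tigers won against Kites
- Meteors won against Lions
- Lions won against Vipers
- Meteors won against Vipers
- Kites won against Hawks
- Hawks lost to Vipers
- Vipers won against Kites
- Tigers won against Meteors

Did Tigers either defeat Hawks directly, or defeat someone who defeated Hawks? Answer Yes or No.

Yes

Tigers did not beat Hawks directly.
Tigers beat Meteors, Kites, Vipers, Falcons. Of those, Meteors beat Hawks.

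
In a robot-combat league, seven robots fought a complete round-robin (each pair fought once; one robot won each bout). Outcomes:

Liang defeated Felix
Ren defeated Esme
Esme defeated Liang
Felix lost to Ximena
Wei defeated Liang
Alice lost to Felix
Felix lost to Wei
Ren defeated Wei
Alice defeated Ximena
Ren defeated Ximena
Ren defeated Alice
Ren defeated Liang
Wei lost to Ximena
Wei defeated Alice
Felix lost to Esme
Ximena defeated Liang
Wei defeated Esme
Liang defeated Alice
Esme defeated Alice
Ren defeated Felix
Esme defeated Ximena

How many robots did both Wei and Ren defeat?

Wei beat: Felix, Liang, Esme, Alice.
Ren beat: Ximena, Felix, Liang, Esme, Wei, Alice.
Both beat: Felix, Liang, Esme, Alice — 4.

4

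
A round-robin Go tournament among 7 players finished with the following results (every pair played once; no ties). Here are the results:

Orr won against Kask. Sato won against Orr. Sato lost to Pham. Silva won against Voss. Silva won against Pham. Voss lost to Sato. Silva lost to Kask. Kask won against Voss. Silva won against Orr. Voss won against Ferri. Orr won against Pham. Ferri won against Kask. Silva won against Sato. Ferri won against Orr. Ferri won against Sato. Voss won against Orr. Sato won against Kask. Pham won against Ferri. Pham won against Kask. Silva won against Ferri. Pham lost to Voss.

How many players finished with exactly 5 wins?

Win totals: Pham 3, Sato 3, Kask 2, Voss 3, Ferri 3, Silva 5, Orr 2.
Exactly 5: Silva — 1 player.

1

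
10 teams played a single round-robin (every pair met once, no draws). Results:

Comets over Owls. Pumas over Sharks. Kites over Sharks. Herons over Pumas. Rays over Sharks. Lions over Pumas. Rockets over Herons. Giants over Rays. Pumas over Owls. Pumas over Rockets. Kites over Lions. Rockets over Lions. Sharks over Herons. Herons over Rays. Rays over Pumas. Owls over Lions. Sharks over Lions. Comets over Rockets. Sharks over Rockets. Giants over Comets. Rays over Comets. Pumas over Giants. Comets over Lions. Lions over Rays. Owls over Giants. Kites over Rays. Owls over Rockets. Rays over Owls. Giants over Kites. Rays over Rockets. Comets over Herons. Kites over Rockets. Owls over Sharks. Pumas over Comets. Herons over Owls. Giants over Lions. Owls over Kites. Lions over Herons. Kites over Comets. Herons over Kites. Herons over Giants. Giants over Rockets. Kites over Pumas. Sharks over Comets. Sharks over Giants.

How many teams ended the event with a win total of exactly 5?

Win totals: Giants 5, Comets 4, Rockets 2, Pumas 5, Herons 5, Rays 5, Owls 5, Kites 6, Sharks 5, Lions 3.
Exactly 5: Giants, Pumas, Herons, Rays, Owls, Sharks — 6 teams.

6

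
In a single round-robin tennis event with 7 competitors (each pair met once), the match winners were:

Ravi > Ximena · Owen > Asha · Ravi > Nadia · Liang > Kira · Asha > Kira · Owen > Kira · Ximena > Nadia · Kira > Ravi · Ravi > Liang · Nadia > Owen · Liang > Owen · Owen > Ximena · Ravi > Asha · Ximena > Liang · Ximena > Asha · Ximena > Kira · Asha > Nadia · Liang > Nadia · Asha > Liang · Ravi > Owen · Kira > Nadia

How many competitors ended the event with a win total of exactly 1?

Win totals: Nadia 1, Kira 2, Ximena 4, Ravi 5, Owen 3, Liang 3, Asha 3.
Exactly 1: Nadia — 1 competitor.

1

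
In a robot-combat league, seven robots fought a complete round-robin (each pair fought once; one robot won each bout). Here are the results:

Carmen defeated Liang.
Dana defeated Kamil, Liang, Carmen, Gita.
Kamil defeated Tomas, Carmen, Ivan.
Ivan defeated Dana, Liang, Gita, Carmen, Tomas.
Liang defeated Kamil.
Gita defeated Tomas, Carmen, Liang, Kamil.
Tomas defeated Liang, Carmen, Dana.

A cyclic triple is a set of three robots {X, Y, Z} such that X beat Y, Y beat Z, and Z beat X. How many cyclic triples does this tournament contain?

7

Win totals: Kamil 3, Tomas 3, Ivan 5, Dana 4, Carmen 1, Liang 1, Gita 4.
A robot with w wins dominates both others in C(w,2) triples; summing gives 3 + 3 + 10 + 6 + 0 + 0 + 6 = 28 transitive triples.
Total triples C(7,3) = 35, so cyclic triples = 35 − 28 = 7.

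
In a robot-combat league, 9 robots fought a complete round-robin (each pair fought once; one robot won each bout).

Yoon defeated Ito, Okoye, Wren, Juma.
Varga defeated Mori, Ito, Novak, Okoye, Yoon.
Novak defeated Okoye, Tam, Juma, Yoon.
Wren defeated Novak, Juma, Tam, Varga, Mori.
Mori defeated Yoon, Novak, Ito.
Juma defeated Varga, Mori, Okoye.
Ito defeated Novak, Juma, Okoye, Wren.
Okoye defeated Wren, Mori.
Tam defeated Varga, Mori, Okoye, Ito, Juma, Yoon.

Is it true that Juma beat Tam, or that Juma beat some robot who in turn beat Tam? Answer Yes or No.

No

Juma did not beat Tam directly.
Juma beat Varga, Okoye, Mori, but each of them lost to Tam. No two-step path.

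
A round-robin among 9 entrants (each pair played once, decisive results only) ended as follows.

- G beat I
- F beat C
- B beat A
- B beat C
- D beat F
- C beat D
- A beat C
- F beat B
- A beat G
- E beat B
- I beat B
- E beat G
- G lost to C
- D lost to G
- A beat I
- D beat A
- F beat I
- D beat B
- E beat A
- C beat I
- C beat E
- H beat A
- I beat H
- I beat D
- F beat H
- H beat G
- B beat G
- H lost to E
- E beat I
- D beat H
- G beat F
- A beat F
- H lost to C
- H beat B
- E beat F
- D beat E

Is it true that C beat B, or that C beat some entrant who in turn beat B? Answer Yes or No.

Yes

C did not beat B directly.
C beat D, E, G, H, I. Of those, D beat B.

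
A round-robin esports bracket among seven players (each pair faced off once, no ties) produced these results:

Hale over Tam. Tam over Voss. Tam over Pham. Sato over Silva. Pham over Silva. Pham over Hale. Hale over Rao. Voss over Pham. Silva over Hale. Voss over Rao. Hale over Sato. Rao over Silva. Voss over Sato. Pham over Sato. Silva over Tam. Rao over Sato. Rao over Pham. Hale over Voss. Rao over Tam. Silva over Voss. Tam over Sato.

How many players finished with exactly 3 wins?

4

Win totals: Hale 4, Tam 3, Voss 3, Rao 4, Pham 3, Silva 3, Sato 1.
Exactly 3: Tam, Voss, Pham, Silva — 4 players.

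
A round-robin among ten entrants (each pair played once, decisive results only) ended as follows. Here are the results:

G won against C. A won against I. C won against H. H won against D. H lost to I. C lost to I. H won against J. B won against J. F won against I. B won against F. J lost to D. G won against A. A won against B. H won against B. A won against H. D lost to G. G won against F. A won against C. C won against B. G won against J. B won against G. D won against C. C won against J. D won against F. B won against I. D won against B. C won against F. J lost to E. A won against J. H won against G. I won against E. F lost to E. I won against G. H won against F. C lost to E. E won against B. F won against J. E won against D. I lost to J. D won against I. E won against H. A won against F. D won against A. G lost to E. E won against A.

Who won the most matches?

Win totals: A 6, B 4, C 4, D 6, E 8, F 2, G 5, H 5, I 4, J 1.
E leads with 8 wins (next highest: 6).

E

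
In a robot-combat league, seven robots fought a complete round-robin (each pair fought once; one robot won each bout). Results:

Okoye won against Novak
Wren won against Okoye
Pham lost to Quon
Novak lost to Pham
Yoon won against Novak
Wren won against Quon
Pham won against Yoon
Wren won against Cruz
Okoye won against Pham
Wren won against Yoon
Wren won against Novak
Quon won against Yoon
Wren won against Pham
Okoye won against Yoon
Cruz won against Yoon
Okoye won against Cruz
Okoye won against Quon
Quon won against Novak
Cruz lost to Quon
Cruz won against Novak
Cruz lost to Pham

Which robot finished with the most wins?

Win totals: Quon 4, Cruz 2, Novak 0, Wren 6, Yoon 1, Pham 3, Okoye 5.
Wren leads with 6 wins (next highest: 5).

Wren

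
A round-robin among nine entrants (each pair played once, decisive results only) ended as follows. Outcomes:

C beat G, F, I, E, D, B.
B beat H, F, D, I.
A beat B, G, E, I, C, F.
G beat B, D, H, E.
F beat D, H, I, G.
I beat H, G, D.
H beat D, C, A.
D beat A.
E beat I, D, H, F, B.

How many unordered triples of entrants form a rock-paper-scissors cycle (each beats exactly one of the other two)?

Win totals: A 6, B 4, C 6, D 1, E 5, F 4, G 4, H 3, I 3.
An entrant with w wins dominates both others in C(w,2) triples; summing gives 15 + 6 + 15 + 0 + 10 + 6 + 6 + 3 + 3 = 64 transitive triples.
Total triples C(9,3) = 84, so cyclic triples = 84 − 64 = 20.

20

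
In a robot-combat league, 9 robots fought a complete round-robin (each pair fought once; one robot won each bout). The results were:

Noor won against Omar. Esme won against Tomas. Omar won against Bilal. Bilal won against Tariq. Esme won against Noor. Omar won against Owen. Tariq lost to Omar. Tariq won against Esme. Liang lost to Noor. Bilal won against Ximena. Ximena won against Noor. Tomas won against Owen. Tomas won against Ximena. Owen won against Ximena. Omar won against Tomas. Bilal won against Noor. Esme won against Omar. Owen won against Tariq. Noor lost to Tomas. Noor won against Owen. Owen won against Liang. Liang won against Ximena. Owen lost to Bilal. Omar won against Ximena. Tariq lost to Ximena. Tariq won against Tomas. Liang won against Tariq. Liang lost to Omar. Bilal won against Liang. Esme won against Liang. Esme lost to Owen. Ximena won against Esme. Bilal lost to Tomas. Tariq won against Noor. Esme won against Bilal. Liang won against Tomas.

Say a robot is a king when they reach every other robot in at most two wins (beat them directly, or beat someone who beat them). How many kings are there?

Bilal reaches everyone (king).
Esme reaches everyone (king).
Omar reaches everyone (king).
Tariq reaches everyone (king).
Noor reaches everyone (king).
Tomas reaches everyone (king).
Liang cannot reach Omar in two steps.
Owen reaches everyone (king).
Ximena reaches everyone (king).
Kings: Bilal, Esme, Omar, Tariq, Noor, Tomas, Owen, Ximena — 8.

8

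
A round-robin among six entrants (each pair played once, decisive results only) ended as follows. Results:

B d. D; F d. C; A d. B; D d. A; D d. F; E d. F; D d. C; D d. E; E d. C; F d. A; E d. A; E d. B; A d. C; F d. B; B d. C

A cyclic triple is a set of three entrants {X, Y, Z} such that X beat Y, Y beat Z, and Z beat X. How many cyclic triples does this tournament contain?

3

Win totals: A 2, B 2, C 0, D 4, E 4, F 3.
An entrant with w wins dominates both others in C(w,2) triples; summing gives 1 + 1 + 0 + 6 + 6 + 3 = 17 transitive triples.
Total triples C(6,3) = 20, so cyclic triples = 20 − 17 = 3.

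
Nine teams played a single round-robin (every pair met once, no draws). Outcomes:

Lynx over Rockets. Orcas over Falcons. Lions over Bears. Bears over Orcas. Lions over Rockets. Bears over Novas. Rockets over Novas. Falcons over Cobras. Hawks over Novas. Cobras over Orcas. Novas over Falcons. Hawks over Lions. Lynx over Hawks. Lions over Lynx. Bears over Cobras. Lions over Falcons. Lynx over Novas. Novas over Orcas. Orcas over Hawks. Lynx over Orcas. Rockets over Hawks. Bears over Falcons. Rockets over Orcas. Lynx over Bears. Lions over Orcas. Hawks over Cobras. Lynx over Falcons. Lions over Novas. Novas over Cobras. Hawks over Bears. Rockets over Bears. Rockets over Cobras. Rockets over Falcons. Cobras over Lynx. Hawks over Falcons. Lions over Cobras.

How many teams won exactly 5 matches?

Win totals: Rockets 6, Novas 3, Bears 4, Lions 7, Falcons 1, Hawks 5, Cobras 2, Lynx 6, Orcas 2.
Exactly 5: Hawks — 1 team.

1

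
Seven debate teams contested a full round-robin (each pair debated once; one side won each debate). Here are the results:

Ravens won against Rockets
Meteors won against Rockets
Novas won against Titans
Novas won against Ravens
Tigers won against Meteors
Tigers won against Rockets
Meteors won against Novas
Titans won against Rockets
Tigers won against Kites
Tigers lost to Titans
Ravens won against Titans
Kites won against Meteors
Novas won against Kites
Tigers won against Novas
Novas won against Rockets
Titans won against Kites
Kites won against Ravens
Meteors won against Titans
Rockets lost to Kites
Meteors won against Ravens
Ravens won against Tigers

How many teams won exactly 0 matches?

1

Win totals: Meteors 4, Rockets 0, Titans 3, Kites 3, Ravens 3, Tigers 4, Novas 4.
Exactly 0: Rockets — 1 team.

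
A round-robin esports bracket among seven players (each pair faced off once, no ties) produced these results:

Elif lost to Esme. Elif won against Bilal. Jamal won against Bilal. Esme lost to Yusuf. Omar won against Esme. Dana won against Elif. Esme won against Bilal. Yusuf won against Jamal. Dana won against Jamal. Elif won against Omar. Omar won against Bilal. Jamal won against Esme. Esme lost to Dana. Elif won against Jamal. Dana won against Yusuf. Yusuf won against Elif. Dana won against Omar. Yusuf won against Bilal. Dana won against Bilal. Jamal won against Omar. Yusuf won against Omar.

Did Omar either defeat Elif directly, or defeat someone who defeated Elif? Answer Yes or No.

Yes

Omar did not beat Elif directly.
Omar beat Bilal, Esme. Of those, Esme beat Elif.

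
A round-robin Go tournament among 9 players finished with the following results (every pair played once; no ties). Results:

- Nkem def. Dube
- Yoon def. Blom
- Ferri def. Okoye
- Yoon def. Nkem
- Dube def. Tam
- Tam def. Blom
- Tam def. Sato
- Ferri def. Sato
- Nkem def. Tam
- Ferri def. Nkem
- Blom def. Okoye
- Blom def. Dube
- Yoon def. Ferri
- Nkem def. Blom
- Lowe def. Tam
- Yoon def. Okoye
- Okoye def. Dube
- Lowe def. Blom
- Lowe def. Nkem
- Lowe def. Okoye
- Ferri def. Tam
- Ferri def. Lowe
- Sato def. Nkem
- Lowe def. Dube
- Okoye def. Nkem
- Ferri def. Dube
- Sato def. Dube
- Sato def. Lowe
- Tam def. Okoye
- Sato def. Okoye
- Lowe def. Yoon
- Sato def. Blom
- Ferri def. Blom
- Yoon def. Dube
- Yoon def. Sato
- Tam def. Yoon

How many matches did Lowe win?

6

Lowe's results: beat Nkem, Okoye, Dube, Blom, Yoon, Tam; lost to Ferri, Sato.
That is 6 wins.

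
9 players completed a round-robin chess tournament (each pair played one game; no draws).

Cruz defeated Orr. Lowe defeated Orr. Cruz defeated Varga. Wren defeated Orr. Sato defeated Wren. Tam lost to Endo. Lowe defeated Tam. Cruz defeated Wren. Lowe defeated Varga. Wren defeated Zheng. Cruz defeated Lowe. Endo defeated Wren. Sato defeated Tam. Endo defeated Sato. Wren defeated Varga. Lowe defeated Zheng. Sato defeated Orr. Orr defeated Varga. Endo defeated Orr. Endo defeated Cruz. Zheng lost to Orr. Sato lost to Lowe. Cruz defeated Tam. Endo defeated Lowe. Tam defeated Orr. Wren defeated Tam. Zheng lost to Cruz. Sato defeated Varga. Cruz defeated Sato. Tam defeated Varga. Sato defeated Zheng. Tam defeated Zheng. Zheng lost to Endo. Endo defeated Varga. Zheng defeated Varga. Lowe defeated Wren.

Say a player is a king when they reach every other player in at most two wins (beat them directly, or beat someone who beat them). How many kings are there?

Sato cannot reach Cruz, Endo, Lowe in two steps.
Cruz cannot reach Endo in two steps.
Wren cannot reach Sato, Cruz, Endo, Lowe in two steps.
Endo reaches everyone (king).
Tam cannot reach Sato, Cruz, Wren, Endo, Lowe in two steps.
Varga cannot reach Sato, Cruz, Wren, Endo, Tam, Zheng, Orr, Lowe in two steps.
Zheng cannot reach Sato, Cruz, Wren, Endo, Tam, Orr, Lowe in two steps.
Orr cannot reach Sato, Cruz, Wren, Endo, Tam, Lowe in two steps.
Lowe cannot reach Cruz, Endo in two steps.
Kings: Endo — 1.

1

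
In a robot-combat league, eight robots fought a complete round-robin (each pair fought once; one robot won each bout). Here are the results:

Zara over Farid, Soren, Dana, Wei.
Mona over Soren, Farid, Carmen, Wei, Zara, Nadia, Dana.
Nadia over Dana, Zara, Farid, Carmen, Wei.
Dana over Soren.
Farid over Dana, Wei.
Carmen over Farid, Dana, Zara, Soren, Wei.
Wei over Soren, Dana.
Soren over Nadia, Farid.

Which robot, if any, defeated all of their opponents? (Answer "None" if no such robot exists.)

Mona has 7 wins out of 7 opponents — a perfect record.

Mona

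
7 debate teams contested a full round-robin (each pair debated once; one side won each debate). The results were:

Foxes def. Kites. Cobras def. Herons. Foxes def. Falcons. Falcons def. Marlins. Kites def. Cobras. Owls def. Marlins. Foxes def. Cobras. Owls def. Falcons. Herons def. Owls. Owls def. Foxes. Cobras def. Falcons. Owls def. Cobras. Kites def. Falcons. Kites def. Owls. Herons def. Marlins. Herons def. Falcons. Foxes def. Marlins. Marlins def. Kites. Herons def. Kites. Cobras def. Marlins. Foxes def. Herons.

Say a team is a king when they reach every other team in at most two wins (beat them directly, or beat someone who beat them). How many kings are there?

4

Owls reaches everyone (king).
Herons reaches everyone (king).
Kites reaches everyone (king).
Foxes reaches everyone (king).
Marlins cannot reach Herons, Foxes in two steps.
Cobras cannot reach Foxes in two steps.
Falcons cannot reach Owls, Herons, Foxes, Cobras in two steps.
Kings: Owls, Herons, Kites, Foxes — 4.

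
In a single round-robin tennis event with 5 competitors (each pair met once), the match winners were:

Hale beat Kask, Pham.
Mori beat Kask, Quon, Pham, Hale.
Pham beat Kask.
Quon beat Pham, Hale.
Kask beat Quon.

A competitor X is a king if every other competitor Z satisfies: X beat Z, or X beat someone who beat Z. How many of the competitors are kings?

1

Kask cannot reach Mori in two steps.
Quon cannot reach Mori in two steps.
Pham cannot reach Hale, Mori in two steps.
Hale cannot reach Mori in two steps.
Mori reaches everyone (king).
Kings: Mori — 1.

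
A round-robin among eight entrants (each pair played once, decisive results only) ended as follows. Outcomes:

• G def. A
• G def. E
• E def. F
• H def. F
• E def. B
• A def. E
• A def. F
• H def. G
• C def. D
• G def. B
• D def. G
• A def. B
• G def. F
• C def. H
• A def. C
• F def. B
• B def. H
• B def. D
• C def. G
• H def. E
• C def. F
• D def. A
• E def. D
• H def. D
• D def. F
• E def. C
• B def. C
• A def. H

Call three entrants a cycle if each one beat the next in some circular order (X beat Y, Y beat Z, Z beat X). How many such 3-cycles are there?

16

Win totals: A 5, B 3, C 4, D 3, E 4, F 1, G 4, H 4.
An entrant with w wins dominates both others in C(w,2) triples; summing gives 10 + 3 + 6 + 3 + 6 + 0 + 6 + 6 = 40 transitive triples.
Total triples C(8,3) = 56, so cyclic triples = 56 − 40 = 16.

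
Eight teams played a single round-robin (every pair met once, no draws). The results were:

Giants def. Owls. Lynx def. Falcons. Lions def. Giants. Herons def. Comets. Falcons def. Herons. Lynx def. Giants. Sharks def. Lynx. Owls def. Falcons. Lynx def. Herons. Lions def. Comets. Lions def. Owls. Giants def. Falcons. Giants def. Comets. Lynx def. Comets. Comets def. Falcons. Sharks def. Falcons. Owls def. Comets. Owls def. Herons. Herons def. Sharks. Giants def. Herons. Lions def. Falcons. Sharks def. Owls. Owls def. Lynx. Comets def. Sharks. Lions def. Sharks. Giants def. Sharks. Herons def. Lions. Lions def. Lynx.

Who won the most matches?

Win totals: Sharks 3, Lions 6, Comets 2, Herons 3, Giants 5, Lynx 4, Falcons 1, Owls 4.
Lions leads with 6 wins (next highest: 5).

Lions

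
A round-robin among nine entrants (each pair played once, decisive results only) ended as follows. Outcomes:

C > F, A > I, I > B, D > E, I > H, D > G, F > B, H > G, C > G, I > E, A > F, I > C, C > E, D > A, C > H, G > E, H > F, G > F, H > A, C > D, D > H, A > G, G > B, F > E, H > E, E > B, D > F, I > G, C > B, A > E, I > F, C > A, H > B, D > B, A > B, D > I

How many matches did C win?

C's results: beat A, B, D, E, F, G, H; lost to I.
That is 7 wins.

7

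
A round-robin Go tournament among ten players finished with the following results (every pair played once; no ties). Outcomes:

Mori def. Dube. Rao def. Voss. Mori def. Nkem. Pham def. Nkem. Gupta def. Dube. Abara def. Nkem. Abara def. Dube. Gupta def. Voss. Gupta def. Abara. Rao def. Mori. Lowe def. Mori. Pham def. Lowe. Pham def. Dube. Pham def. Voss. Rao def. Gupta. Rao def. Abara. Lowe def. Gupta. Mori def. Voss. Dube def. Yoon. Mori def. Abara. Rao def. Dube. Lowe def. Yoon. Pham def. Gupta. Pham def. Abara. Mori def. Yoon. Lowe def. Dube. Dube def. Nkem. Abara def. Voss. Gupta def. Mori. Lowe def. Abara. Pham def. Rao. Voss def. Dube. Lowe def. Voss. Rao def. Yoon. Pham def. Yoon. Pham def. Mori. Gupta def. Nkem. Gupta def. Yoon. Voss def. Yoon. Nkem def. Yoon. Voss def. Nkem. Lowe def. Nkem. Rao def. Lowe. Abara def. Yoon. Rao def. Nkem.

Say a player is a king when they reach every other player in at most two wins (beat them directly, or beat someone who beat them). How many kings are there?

1

Pham reaches everyone (king).
Dube cannot reach Pham, Gupta, Voss, Abara, Rao, Mori, Lowe in two steps.
Gupta cannot reach Pham, Rao, Lowe in two steps.
Voss cannot reach Pham, Gupta, Abara, Rao, Mori, Lowe in two steps.
Abara cannot reach Pham, Gupta, Rao, Mori, Lowe in two steps.
Rao cannot reach Pham in two steps.
Mori cannot reach Pham, Gupta, Rao, Lowe in two steps.
Yoon cannot reach Pham, Dube, Gupta, Voss, Abara, Rao, Mori, Lowe, Nkem in two steps.
Lowe cannot reach Pham, Rao in two steps.
Nkem cannot reach Pham, Dube, Gupta, Voss, Abara, Rao, Mori, Lowe in two steps.
Kings: Pham — 1.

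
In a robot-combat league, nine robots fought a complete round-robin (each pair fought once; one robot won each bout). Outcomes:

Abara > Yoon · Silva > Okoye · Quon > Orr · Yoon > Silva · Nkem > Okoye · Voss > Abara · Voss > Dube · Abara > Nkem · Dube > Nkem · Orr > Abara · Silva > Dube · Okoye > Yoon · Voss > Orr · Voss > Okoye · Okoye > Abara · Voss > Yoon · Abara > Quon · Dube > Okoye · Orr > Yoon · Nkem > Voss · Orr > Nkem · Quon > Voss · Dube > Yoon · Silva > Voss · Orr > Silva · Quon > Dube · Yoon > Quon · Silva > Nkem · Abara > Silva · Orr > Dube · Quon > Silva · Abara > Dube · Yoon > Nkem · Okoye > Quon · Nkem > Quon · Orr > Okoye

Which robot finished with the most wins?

Win totals: Quon 4, Silva 4, Voss 5, Yoon 3, Abara 5, Dube 3, Nkem 3, Orr 6, Okoye 3.
Orr leads with 6 wins (next highest: 5).

Orr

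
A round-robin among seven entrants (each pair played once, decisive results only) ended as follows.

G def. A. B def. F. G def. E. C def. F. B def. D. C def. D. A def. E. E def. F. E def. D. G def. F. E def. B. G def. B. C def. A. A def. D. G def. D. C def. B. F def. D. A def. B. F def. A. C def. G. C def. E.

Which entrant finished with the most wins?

Win totals: A 3, B 2, C 6, D 0, E 3, F 2, G 5.
C leads with 6 wins (next highest: 5).

C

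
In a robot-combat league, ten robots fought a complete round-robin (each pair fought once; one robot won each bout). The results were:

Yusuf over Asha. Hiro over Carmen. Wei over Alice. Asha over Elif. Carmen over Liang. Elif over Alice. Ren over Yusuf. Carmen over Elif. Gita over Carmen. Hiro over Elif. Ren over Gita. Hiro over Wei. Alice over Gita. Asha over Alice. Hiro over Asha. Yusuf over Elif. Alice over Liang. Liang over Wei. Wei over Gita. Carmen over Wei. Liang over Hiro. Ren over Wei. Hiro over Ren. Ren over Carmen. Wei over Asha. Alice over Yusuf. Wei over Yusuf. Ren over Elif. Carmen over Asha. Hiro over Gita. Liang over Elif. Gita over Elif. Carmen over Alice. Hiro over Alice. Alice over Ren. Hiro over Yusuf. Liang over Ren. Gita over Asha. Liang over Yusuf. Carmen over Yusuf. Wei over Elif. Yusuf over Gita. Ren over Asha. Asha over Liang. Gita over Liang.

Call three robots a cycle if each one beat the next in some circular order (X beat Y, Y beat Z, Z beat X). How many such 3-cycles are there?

Win totals: Hiro 8, Gita 4, Asha 3, Liang 5, Elif 1, Carmen 6, Yusuf 3, Wei 5, Alice 4, Ren 6.
A robot with w wins dominates both others in C(w,2) triples; summing gives 28 + 6 + 3 + 10 + 0 + 15 + 3 + 10 + 6 + 15 = 96 transitive triples.
Total triples C(10,3) = 120, so cyclic triples = 120 − 96 = 24.

24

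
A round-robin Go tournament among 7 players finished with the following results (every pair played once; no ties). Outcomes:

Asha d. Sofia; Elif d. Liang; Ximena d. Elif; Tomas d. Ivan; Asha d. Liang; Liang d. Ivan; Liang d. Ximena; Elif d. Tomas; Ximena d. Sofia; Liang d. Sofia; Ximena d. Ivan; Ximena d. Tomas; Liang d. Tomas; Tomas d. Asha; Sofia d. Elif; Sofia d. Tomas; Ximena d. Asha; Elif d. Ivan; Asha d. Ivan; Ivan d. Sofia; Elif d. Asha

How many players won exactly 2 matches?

2

Win totals: Tomas 2, Ximena 5, Asha 3, Elif 4, Sofia 2, Liang 4, Ivan 1.
Exactly 2: Tomas, Sofia — 2 players.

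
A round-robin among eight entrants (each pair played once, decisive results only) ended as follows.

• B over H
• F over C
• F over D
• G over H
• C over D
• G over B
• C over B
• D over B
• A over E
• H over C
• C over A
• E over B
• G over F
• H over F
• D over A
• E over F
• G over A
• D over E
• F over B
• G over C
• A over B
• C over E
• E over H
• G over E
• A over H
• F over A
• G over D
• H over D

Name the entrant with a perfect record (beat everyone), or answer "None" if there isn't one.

G

G has 7 wins out of 7 opponents — a perfect record.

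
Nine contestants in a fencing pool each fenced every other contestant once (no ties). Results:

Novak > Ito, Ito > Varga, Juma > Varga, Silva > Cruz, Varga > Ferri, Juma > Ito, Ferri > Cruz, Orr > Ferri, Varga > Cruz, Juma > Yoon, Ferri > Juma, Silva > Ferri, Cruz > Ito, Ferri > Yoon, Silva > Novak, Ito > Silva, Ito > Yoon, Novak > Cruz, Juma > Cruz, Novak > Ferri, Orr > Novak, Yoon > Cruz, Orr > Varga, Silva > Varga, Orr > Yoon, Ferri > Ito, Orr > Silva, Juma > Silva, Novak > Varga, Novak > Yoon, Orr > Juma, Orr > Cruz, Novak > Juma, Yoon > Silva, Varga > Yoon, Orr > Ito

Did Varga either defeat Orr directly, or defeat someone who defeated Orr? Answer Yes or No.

Varga did not beat Orr directly.
Varga beat Cruz, Ferri, Yoon, but each of them lost to Orr. No two-step path.

No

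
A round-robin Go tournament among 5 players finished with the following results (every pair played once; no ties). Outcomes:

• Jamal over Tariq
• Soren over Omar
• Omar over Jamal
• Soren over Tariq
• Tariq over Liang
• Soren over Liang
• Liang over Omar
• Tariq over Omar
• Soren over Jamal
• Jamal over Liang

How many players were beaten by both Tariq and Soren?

2

Tariq beat: Omar, Liang.
Soren beat: Omar, Tariq, Jamal, Liang.
Both beat: Omar, Liang — 2.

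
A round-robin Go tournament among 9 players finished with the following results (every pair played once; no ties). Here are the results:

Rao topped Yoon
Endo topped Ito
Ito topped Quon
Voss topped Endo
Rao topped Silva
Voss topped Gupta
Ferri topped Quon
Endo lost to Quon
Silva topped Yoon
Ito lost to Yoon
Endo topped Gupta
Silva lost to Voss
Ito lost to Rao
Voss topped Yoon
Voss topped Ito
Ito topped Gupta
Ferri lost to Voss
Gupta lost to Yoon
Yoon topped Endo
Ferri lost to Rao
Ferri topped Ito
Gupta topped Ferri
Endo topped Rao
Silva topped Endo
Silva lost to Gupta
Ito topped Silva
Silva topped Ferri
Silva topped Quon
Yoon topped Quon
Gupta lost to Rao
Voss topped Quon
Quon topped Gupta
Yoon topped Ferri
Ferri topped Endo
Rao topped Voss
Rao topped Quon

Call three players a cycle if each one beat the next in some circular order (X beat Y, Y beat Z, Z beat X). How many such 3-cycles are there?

Win totals: Silva 4, Yoon 5, Ito 3, Quon 2, Gupta 2, Rao 7, Endo 3, Voss 7, Ferri 3.
A player with w wins dominates both others in C(w,2) triples; summing gives 6 + 10 + 3 + 1 + 1 + 21 + 3 + 21 + 3 = 69 transitive triples.
Total triples C(9,3) = 84, so cyclic triples = 84 − 69 = 15.

15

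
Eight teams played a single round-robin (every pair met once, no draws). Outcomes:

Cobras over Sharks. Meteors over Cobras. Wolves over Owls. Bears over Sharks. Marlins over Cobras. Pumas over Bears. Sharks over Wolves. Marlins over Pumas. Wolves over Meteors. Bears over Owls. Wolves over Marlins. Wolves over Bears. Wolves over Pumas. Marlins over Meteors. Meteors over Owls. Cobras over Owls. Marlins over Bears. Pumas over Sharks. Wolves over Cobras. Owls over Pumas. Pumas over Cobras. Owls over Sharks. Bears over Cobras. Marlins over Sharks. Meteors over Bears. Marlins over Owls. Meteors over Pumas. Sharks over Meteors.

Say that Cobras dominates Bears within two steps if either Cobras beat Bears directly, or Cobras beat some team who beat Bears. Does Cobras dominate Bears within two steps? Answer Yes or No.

No

Cobras did not beat Bears directly.
Cobras beat Sharks, Owls, but each of them lost to Bears. No two-step path.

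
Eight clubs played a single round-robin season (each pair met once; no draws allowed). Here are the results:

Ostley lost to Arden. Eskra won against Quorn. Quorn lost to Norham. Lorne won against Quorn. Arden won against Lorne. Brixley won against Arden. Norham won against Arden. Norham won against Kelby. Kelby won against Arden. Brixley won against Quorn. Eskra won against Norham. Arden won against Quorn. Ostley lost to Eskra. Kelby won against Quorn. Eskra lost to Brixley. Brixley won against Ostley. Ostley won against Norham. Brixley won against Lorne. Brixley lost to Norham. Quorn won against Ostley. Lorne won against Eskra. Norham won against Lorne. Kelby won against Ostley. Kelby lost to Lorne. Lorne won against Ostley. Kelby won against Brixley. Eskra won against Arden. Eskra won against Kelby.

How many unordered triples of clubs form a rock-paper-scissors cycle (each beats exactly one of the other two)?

Win totals: Kelby 4, Arden 3, Quorn 1, Ostley 1, Norham 5, Brixley 5, Lorne 4, Eskra 5.
A club with w wins dominates both others in C(w,2) triples; summing gives 6 + 3 + 0 + 0 + 10 + 10 + 6 + 10 = 45 transitive triples.
Total triples C(8,3) = 56, so cyclic triples = 56 − 45 = 11.

11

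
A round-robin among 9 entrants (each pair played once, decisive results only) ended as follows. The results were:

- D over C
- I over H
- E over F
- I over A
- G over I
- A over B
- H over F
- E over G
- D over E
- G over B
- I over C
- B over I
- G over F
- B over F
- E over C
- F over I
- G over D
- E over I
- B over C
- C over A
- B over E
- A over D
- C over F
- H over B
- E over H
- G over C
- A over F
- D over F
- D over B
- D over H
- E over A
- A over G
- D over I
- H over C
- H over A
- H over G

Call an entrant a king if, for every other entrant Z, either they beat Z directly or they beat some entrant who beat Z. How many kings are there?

5

A reaches everyone (king).
B cannot reach D in two steps.
C cannot reach E, H in two steps.
D reaches everyone (king).
E reaches everyone (king).
F cannot reach B, D, E, G in two steps.
G reaches everyone (king).
H reaches everyone (king).
I cannot reach E in two steps.
Kings: A, D, E, G, H — 5.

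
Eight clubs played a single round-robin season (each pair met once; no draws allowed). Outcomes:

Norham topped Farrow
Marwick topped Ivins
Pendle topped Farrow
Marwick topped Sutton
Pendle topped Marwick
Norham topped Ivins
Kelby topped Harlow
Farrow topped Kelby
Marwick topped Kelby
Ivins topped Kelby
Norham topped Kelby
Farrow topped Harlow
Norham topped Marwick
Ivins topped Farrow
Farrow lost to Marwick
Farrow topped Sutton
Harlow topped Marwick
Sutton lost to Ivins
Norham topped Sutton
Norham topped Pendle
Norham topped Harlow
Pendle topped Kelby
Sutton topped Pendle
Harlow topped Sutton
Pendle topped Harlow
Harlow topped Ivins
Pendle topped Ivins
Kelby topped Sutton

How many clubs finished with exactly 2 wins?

1

Win totals: Farrow 3, Harlow 3, Kelby 2, Pendle 5, Ivins 3, Norham 7, Marwick 4, Sutton 1.
Exactly 2: Kelby — 1 club.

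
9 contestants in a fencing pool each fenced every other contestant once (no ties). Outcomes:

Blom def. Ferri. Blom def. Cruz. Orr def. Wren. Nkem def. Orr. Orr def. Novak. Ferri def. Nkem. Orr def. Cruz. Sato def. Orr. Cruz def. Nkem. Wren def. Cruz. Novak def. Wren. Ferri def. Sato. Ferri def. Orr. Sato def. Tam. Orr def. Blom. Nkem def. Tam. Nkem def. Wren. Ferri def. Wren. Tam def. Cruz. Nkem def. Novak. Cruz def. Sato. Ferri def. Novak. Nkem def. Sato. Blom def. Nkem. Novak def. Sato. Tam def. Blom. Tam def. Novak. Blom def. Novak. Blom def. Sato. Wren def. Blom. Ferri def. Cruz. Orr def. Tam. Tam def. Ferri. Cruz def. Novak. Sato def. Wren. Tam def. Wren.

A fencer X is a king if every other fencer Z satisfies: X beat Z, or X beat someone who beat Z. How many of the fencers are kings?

5

Ferri reaches everyone (king).
Blom reaches everyone (king).
Nkem reaches everyone (king).
Tam reaches everyone (king).
Cruz cannot reach Ferri, Blom in two steps.
Wren cannot reach Tam, Orr in two steps.
Sato cannot reach Nkem in two steps.
Orr reaches everyone (king).
Novak cannot reach Ferri, Nkem in two steps.
Kings: Ferri, Blom, Nkem, Tam, Orr — 5.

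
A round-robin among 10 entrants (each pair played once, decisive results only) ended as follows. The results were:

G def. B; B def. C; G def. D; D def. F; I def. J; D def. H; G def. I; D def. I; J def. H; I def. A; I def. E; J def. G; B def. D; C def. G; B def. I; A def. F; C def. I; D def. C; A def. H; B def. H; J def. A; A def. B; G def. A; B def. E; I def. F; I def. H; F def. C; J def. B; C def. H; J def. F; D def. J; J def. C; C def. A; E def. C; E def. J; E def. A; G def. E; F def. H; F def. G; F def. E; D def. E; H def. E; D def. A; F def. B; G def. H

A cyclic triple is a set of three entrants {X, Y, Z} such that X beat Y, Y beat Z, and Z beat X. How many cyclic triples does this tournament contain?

27

Win totals: A 3, B 5, C 4, D 7, E 3, F 5, G 6, H 1, I 5, J 6.
An entrant with w wins dominates both others in C(w,2) triples; summing gives 3 + 10 + 6 + 21 + 3 + 10 + 15 + 0 + 10 + 15 = 93 transitive triples.
Total triples C(10,3) = 120, so cyclic triples = 120 − 93 = 27.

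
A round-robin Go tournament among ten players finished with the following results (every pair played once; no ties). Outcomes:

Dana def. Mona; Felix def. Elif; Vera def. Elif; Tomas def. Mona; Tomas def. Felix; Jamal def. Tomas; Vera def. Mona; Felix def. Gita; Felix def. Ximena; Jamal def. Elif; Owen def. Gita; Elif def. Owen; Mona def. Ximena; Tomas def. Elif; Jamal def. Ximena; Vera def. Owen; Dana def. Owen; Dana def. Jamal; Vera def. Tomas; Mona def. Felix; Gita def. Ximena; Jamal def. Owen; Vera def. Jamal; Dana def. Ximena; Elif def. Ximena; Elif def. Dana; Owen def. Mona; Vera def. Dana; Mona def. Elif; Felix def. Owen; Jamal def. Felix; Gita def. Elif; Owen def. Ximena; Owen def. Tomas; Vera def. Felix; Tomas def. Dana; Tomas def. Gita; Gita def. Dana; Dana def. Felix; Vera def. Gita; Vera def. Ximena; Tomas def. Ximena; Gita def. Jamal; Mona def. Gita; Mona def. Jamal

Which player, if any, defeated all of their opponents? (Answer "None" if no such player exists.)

Vera

Vera has 9 wins out of 9 opponents — a perfect record.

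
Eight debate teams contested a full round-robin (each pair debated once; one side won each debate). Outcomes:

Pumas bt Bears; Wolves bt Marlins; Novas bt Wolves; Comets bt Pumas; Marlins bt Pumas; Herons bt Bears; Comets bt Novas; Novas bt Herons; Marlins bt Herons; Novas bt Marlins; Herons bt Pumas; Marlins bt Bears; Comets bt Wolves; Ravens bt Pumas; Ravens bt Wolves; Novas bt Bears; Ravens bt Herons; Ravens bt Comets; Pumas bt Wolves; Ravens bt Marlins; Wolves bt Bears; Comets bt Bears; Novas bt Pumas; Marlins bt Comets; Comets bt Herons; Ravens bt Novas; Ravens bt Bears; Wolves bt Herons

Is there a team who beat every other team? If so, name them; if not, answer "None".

Ravens

Ravens has 7 wins out of 7 opponents — a perfect record.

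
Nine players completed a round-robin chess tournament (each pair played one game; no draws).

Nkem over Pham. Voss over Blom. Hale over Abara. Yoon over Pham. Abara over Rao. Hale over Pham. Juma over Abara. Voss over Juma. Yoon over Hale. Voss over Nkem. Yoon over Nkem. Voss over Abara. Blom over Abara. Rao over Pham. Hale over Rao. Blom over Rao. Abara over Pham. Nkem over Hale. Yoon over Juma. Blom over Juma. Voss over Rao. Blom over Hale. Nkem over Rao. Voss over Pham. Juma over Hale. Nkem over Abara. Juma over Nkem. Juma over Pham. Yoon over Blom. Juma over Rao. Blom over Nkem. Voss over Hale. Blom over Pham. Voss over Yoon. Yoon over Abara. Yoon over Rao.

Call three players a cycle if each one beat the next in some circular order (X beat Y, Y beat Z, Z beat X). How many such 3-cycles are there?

0

Win totals: Abara 2, Hale 3, Blom 6, Pham 0, Nkem 4, Voss 8, Yoon 7, Juma 5, Rao 1.
A player with w wins dominates both others in C(w,2) triples; summing gives 1 + 3 + 15 + 0 + 6 + 28 + 21 + 10 + 0 = 84 transitive triples.
Total triples C(9,3) = 84, so cyclic triples = 84 − 84 = 0.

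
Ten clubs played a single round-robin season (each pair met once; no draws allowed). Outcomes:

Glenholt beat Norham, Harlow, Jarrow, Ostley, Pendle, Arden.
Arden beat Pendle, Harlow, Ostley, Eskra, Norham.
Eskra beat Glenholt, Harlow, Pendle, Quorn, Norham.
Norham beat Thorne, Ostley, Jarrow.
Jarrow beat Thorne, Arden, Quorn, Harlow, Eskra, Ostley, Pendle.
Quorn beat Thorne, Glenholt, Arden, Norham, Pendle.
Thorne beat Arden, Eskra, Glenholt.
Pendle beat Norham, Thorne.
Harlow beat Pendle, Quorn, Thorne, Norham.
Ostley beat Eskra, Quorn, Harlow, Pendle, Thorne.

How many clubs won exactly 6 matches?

Win totals: Harlow 4, Thorne 3, Eskra 5, Jarrow 7, Quorn 5, Arden 5, Norham 3, Ostley 5, Pendle 2, Glenholt 6.
Exactly 6: Glenholt — 1 club.

1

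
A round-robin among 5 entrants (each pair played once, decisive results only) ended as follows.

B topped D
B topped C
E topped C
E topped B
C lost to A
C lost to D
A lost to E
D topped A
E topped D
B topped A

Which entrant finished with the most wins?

E

Win totals: A 1, B 3, C 0, D 2, E 4.
E leads with 4 wins (next highest: 3).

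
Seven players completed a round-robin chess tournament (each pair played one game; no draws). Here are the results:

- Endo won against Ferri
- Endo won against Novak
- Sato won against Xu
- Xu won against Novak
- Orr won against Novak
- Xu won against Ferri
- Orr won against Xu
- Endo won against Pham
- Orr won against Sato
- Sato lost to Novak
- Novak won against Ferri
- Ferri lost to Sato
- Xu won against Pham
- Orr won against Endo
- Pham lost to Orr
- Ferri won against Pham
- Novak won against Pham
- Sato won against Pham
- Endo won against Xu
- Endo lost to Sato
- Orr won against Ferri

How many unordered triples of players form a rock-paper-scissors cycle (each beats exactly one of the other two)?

Win totals: Novak 3, Sato 4, Xu 3, Pham 0, Endo 4, Ferri 1, Orr 6.
A player with w wins dominates both others in C(w,2) triples; summing gives 3 + 6 + 3 + 0 + 6 + 0 + 15 = 33 transitive triples.
Total triples C(7,3) = 35, so cyclic triples = 35 − 33 = 2.

2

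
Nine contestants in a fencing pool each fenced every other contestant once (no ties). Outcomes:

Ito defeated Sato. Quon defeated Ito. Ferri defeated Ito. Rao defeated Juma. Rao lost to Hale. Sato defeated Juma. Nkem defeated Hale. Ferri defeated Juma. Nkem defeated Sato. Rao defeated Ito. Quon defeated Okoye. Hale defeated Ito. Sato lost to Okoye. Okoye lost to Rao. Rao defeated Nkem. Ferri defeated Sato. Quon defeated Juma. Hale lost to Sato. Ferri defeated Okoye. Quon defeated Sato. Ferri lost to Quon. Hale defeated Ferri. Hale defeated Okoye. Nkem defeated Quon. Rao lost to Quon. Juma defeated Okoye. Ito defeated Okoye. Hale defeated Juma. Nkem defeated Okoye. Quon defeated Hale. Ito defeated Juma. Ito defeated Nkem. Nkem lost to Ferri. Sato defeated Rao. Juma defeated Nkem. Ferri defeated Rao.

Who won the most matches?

Quon

Win totals: Ferri 6, Nkem 4, Ito 4, Okoye 1, Sato 3, Rao 4, Hale 5, Juma 2, Quon 7.
Quon leads with 7 wins (next highest: 6).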